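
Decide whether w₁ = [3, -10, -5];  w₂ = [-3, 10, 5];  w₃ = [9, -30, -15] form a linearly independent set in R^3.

linearly dependent

Row-reduce the matrix whose columns are w₁, w₂, w₃.
The reduction yields 1 nonzero row, so the rank is 1.
Since rank 1 < 3, the set is linearly dependent.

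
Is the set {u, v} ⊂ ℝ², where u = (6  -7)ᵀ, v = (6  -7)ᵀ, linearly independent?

linearly dependent

Place the vectors as rows of a 2×2 matrix and reduce to echelon form.
The reduction yields 1 nonzero row, so the rank is 1.
Since rank 1 < 2, the set is linearly dependent.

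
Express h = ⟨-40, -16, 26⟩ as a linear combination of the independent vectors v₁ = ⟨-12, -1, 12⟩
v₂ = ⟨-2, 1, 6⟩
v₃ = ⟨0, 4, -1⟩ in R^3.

h = 4v₁ - 4v₂ - 2v₃

Solve the system with v₁, v₂, v₃ as columns and h as the right-hand side.
The system has the unique solution (a₁, a₂, a₃) = (4, -4, -2).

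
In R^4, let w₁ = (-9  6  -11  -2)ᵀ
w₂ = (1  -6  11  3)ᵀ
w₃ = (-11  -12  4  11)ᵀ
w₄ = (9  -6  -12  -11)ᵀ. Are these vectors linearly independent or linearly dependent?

The matrix [w₁|w₂|w₃|w₄] has determinant 14958.
A nonzero determinant means the columns are linearly independent.

linearly independent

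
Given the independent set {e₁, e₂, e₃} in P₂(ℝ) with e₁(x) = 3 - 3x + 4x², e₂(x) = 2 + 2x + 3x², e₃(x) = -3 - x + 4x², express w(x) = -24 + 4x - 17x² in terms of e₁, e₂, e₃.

w = -4e₁ - 3e₂ + 2e₃

Take coordinate vectors relative to {1, x, x²}.
Set up the augmented matrix [e₁ | e₂ | e₃ | w] and row-reduce.
The system has the unique solution (a₁, a₂, a₃) = (-4, -3, 2).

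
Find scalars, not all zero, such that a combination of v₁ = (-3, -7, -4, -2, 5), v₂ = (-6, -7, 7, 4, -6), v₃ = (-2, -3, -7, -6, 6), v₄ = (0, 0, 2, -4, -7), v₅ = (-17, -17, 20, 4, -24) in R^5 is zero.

Row-reduce the matrix with v₁, v₂, v₃, v₄, v₅ as columns; the null space gives the coefficients.
A generator of the null space is (1, -3, -1, -1, 1).

v₁ - 3v₂ - v₃ - v₄ + v₅ = 0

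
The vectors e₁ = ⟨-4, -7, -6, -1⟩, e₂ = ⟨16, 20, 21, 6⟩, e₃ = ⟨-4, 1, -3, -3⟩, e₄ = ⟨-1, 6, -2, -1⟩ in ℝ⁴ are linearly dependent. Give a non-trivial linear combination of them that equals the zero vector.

3e₁ + e₂ + e₃ = 0

Set up α₁e₁ + … + α₄e₄ = 0 and solve the homogeneous system.
One solution (up to scaling) is (3, 1, 1, 0).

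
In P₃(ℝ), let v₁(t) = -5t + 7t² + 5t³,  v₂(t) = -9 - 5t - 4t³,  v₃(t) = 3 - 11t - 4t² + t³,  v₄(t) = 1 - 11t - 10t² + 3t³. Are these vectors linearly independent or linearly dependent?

linearly independent

Take coordinates with respect to the standard basis {1, t, …, t³}.
Place the vectors as rows of a 4×4 matrix and reduce to echelon form.
The reduction yields 4 nonzero rows, so the rank is 4.
Since rank = 4 (the number of vectors), the set is linearly independent.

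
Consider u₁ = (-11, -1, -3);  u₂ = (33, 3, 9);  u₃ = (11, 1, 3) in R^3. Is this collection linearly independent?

linearly dependent

The matrix [u₁|u₂|u₃] has determinant 0.
A zero determinant means the columns are linearly dependent.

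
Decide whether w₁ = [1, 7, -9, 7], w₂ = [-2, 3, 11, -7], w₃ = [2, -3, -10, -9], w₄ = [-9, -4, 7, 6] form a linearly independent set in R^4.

linearly independent

Row-reduce the matrix whose columns are w₁, w₂, w₃, w₄.
The reduction yields 4 nonzero rows, so the rank is 4.
Since rank = 4 (the number of vectors), the set is linearly independent.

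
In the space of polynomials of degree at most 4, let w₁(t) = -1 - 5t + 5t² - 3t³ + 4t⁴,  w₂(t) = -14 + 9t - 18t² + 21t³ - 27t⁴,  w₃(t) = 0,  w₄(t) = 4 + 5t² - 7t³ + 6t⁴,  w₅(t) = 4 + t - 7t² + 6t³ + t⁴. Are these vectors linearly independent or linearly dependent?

Take coordinates with respect to the standard basis {1, t, …, t⁴}.
One of the vectors is the zero vector, so the set is linearly dependent.

linearly dependent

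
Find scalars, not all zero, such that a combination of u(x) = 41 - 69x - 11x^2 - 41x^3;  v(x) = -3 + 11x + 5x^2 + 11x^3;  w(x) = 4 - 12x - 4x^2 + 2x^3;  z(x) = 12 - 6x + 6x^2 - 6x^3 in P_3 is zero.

u + 3v - 2w - 2z = 0

Pass to coordinate vectors relative to the basis {1, x, …, x^3}.
Write the vectors as columns of a matrix and find a nonzero vector in its null space.
One solution (up to scaling) is (1, 3, -2, -2).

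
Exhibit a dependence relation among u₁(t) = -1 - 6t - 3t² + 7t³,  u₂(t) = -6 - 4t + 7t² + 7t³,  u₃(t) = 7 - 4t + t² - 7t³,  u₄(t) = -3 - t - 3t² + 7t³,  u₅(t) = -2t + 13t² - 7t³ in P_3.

Take coordinates with respect to {1, t, …, t³}.
Set up α₁u₁ + … + α₅u₅ = 0 and solve the homogeneous system.
One solution (up to scaling) is (0, 1, 0, -2, -1).

u₂ - 2u₄ - u₅ = 0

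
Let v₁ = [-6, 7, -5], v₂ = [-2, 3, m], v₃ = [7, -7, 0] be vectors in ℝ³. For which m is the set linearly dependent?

The set is linearly dependent precisely when det[v₁; v₂; v₃] = 0.
The determinant works out to 7*m + 35.
Setting this to zero gives m = -5.

m = -5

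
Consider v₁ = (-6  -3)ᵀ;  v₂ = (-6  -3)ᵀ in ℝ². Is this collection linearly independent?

linearly dependent

Form the 2×2 matrix with these as columns; its determinant is 0.
A zero determinant means the columns are linearly dependent.
Indeed v₁ - v₂ = 0.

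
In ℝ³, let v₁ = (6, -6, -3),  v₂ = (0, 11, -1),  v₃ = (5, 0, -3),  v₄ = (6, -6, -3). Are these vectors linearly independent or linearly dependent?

There are 4 vectors in a 3-dimensional space, so they cannot be linearly independent.

linearly dependent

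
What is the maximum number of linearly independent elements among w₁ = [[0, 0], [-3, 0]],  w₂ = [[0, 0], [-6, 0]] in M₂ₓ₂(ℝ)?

1

Use coordinates relative to {E₁₁, E₁₂, E₂₁, E₂₂}.
Put the 4×2 matrix [w₁|w₂] into echelon form.
There is 1 pivot column, so rank = 1.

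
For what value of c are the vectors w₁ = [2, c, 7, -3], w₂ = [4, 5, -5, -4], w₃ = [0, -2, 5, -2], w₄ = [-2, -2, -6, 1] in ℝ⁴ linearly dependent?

Place the vectors as rows of a 4×4 matrix; dependence ⇔ determinant zero.
The determinant works out to 88*c - 48.
This vanishes exactly when c = 6/11.

c = 6/11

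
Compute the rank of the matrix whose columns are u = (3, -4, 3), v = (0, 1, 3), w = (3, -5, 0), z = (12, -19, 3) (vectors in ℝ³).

Row-reduce the 4×3 matrix with these as rows.
The echelon form has 2 nonzero rows, so the rank is 2.
(With 4 elements in a 3-dimensional space the rank is at most 3.)

rank 2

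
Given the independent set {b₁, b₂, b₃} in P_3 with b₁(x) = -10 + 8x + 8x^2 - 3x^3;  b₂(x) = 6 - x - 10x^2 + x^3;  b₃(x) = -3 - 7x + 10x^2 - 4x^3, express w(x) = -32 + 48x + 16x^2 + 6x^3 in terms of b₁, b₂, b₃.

Identify each element with its coordinate vector in ℝ⁴ via {1, x, …, x^3}.
Solve the system with b₁, b₂, b₃ as columns and w as the right-hand side.
Row-reducing the augmented matrix gives the unique coefficients (α₁, α₂, α₃) = (2, -4, -4).

w = 2b₁ - 4b₂ - 4b₃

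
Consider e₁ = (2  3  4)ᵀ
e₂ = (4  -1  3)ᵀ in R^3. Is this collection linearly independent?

Row-reduce the matrix whose columns are e₁, e₂.
The reduction yields 2 nonzero rows, so the rank is 2.
Since rank = 2 (the number of vectors), the set is linearly independent.

linearly independent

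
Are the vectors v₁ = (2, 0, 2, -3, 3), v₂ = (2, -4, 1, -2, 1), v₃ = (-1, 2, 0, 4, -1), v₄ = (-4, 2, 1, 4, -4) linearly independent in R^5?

Place the vectors as rows of a 4×5 matrix and reduce to echelon form.
The reduction yields 4 nonzero rows, so the rank is 4.
Since rank = 4 (the number of vectors), the set is linearly independent.

linearly independent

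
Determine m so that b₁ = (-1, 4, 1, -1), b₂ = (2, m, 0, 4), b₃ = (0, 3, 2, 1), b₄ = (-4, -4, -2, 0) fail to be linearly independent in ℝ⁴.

m = -46/7

The set is linearly dependent precisely when det[b₁; b₂; b₃; b₄] = 0.
Expanding, det = -14*m - 92.
Solving -14*m - 92 = 0 yields m = -46/7.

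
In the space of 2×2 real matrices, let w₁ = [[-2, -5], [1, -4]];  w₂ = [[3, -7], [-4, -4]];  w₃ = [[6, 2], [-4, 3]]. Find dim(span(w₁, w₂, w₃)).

3

Pass to coordinate vectors with respect to the basis {E₁₁, E₁₂, E₂₁, E₂₂}.
Form the matrix with w₁, w₂, w₃ as columns and reduce.
There are 3 pivot columns, so rank = 3.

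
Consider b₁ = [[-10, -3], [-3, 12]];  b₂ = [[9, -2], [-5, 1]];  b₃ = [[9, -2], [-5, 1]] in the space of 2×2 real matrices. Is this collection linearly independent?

linearly dependent

Take coordinates with respect to the standard basis {E₁₁, E₁₂, E₂₁, E₂₂}.
Place the vectors as rows of a 3×4 matrix and reduce to echelon form.
The reduction yields 2 nonzero rows, so the rank is 2.
Since rank 2 < 3, the set is linearly dependent.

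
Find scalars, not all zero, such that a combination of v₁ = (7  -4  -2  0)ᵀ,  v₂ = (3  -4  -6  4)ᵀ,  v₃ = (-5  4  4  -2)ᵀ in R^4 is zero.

v₁ + v₂ + 2v₃ = 0

Row-reduce the matrix with v₁, v₂, v₃ as columns; the null space gives the coefficients.
One solution (up to scaling) is (1, 1, 2).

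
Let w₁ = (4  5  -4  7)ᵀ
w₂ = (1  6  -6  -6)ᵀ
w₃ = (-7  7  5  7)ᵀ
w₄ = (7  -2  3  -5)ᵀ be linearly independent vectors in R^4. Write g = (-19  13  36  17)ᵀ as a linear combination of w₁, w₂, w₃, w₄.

Solve the system with w₁, w₂, w₃, w₄ as columns and g as the right-hand side.
The system has the unique solution (a₁, …, a₄) = (-1, -1, 4, 2).

g = -w₁ - w₂ + 4w₃ + 2w₄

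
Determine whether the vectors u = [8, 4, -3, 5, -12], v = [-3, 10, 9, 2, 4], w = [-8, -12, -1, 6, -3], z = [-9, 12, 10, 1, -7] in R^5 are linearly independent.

Place the vectors as rows of a 4×5 matrix and reduce to echelon form.
The reduction yields 4 nonzero rows, so the rank is 4.
Since rank = 4 (the number of vectors), the set is linearly independent.

linearly independent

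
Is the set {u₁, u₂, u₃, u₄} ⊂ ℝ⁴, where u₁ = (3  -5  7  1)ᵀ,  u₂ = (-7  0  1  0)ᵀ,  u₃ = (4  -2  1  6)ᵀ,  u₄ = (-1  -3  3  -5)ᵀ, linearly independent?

linearly independent

Place the vectors as rows of a 4×4 matrix and reduce to echelon form.
The reduction yields 4 nonzero rows, so the rank is 4.
Since rank = 4 (the number of vectors), the set is linearly independent.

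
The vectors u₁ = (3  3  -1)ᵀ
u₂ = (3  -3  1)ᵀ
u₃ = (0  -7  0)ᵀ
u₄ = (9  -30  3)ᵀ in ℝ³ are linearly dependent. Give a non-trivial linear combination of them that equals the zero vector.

Set up α₁u₁ + … + α₄u₄ = 0 and solve the homogeneous system.
The free variable yields coefficients (0, 3, 3, -1) (any nonzero multiple also works).

3u₂ + 3u₃ - u₄ = 0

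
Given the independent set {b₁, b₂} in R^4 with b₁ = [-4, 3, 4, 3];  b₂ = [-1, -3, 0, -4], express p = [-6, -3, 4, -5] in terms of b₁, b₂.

Write p = α₁b₁ + α₂b₂ and equate components.
The system has the unique solution (α₁, α₂) = (1, 2).

p = b₁ + 2b₂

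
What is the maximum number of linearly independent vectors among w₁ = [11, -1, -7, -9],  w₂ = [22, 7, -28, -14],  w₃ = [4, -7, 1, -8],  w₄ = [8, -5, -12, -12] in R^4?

Row-reduce the 4×4 matrix with these as rows.
There are 3 pivot columns, so rank = 3.

3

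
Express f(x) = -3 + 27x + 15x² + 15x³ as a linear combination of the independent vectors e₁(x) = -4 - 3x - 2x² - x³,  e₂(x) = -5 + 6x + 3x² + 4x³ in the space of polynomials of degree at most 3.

Work in coordinates with respect to the standard basis {1, x, …, x³}.
Solve the system with e₁, e₂ as columns and f as the right-hand side.
Back-substitution yields (c₁, c₂) = (-3, 3).

f = -3e₁ + 3e₂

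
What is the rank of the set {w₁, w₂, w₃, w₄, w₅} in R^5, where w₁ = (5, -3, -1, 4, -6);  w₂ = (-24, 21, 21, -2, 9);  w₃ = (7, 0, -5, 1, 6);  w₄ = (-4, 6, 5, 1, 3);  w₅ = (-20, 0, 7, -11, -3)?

rank 3

Put the 5×5 matrix [w₁|w₂|w₃|w₄|w₅] into echelon form.
Exactly 3 pivots survive; hence the rank is 3.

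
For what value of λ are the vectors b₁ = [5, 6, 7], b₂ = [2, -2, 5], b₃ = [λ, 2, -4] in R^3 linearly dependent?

λ = -3/2

The vectors are dependent exactly when the determinant of the matrix with rows b₁, b₂, b₃ vanishes.
Expanding, det = 44*λ + 66.
Solving 44*λ + 66 = 0 yields λ = -3/2.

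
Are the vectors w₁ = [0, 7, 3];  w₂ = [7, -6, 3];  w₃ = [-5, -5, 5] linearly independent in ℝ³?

Place the vectors as rows of a 3×3 matrix and reduce to echelon form.
The reduction yields 3 nonzero rows, so the rank is 3.
Since rank = 3 (the number of vectors), the set is linearly independent.

linearly independent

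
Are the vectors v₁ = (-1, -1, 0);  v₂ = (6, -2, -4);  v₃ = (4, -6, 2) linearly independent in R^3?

The matrix [v₁|v₂|v₃] has determinant 56.
A nonzero determinant means the columns are linearly independent.

linearly independent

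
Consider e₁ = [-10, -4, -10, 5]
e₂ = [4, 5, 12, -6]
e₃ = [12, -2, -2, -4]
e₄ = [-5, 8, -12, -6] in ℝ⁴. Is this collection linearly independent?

The matrix [e₁|e₂|e₃|e₄] has determinant 6006.
A nonzero determinant means the columns are linearly independent.

linearly independent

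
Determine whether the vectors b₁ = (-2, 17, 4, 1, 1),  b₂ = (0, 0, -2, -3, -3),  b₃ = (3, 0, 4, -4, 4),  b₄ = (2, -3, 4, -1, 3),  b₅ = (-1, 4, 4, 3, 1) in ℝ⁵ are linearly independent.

linearly dependent

Form the 5×5 matrix with these as columns; its determinant is 0.
A zero determinant means the columns are linearly dependent.
Indeed b₁ - 2b₃ + 3b₄ - 2b₅ = 0.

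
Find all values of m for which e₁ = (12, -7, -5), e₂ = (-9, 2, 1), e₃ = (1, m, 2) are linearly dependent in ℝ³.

m = 25/11

Dependence holds iff the 3×3 matrix [e₁ e₂ e₃] is singular.
Cofactor expansion gives det = 33*m - 75.
Setting this to zero gives m = 25/11.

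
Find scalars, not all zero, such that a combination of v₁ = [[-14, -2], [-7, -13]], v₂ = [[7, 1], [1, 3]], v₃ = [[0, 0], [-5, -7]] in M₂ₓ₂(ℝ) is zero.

Pass to coordinate vectors relative to the basis {E₁₁, E₁₂, E₂₁, E₂₂}.
Set up α₁v₁ + … + α₃v₃ = 0 and solve the homogeneous system.
A generator of the null space is (1, 2, -1).

v₁ + 2v₂ - v₃ = 0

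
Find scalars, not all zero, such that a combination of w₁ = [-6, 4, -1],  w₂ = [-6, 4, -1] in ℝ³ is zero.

Row-reduce the matrix with w₁, w₂ as columns; the null space gives the coefficients.
The free variable yields coefficients (1, -1) (any nonzero multiple also works).

w₁ - w₂ = 0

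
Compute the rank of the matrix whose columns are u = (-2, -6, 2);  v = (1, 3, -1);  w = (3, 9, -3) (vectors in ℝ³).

rank 1

Form the matrix with u, v, w as columns and reduce.
The echelon form has 1 nonzero row, so the rank is 1.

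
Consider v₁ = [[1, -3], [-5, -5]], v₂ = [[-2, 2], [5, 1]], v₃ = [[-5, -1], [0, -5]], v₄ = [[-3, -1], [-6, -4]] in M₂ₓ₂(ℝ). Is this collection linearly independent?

linearly independent

Take coordinates with respect to the standard basis {E₁₁, E₁₂, E₂₁, E₂₂}.
Form the 4×4 matrix with these as columns; its determinant is -134.
A nonzero determinant means the columns are linearly independent.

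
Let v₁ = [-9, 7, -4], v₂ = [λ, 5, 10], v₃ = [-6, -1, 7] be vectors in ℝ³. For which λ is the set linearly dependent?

Dependence holds iff the 3×3 matrix [v₁ v₂ v₃] is singular.
Cofactor expansion gives det = -45*λ - 945.
Solving -45*λ - 945 = 0 yields λ = -21.

λ = -21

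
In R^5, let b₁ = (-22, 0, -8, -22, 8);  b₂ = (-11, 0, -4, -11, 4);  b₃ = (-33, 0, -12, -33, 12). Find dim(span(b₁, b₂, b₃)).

dim = 1

Apply Gaussian elimination to the matrix whose rows are b₁, b₂, b₃.
The echelon form has 1 nonzero row, so the rank is 1.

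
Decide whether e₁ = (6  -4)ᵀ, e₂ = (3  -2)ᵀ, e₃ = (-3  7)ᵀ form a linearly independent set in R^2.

linearly dependent

There are 3 vectors in a 2-dimensional space, so they cannot be linearly independent.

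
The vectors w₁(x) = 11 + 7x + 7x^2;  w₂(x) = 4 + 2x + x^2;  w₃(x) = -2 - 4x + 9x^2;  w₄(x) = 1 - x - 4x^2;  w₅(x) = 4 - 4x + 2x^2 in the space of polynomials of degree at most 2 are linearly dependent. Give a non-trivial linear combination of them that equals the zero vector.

w₁ - 3w₂ + w₄ = 0

Take coordinates with respect to {1, x, x^2}.
Write the vectors as columns of a matrix and find a nonzero vector in its null space.
The free variable yields coefficients (1, -3, 0, 1, 0) (any nonzero multiple also works).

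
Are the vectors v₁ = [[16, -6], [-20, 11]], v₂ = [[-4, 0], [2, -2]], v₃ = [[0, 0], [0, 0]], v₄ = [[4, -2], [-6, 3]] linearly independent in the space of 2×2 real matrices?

Write each element as a coordinate vector in ℝ⁴ using {E₁₁, E₁₂, E₂₁, E₂₂}.
One of the vectors is the zero vector, so the set is linearly dependent.

linearly dependent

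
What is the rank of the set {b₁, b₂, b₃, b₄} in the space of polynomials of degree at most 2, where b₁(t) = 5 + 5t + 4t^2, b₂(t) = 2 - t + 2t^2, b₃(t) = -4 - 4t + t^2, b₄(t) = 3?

Pass to coordinate vectors with respect to the basis {1, t, t^2}.
Apply Gaussian elimination to the matrix whose rows are b₁, b₂, b₃, b₄.
Reduction leaves 3 leading entries, giving rank 3.
(With 4 elements in a 3-dimensional space the rank is at most 3.)

rank 3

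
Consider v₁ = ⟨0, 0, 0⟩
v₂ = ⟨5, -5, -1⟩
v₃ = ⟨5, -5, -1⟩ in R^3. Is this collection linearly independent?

linearly dependent

One of the vectors is the zero vector, so the set is linearly dependent.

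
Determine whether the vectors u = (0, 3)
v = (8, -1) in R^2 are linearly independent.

linearly independent

Place the vectors as rows of a 2×2 matrix and reduce to echelon form.
The reduction yields 2 nonzero rows, so the rank is 2.
Since rank = 2 (the number of vectors), the set is linearly independent.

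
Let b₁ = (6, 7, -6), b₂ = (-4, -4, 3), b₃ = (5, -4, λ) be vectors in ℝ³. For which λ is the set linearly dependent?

The set is linearly dependent precisely when det[b₁; b₂; b₃] = 0.
Cofactor expansion gives det = 4*λ - 39.
Solving 4*λ - 39 = 0 yields λ = 39/4.

λ = 39/4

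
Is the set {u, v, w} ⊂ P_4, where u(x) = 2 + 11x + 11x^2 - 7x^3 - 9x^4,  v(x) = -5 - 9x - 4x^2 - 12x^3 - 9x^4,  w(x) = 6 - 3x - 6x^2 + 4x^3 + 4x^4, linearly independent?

linearly independent

Take coordinates with respect to the standard basis {1, x, …, x^4}.
Place the vectors as rows of a 3×5 matrix and reduce to echelon form.
The reduction yields 3 nonzero rows, so the rank is 3.
Since rank = 3 (the number of vectors), the set is linearly independent.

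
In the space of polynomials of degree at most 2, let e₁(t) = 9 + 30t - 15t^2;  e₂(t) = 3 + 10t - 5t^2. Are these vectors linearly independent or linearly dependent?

linearly dependent

Take coordinates with respect to the standard basis {1, t, t^2}.
Row-reduce the matrix whose columns are e₁, e₂.
The reduction yields 1 nonzero row, so the rank is 1.
Since rank 1 < 2, the set is linearly dependent.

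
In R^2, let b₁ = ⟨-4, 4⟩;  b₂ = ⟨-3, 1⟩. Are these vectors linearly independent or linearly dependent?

Place the vectors as rows of a 2×2 matrix and reduce to echelon form.
The reduction yields 2 nonzero rows, so the rank is 2.
Since rank = 2 (the number of vectors), the set is linearly independent.

linearly independent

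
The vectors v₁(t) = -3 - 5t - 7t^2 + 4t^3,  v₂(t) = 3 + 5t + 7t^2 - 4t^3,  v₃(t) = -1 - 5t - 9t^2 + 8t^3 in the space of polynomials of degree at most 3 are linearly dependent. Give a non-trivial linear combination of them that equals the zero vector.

Take coordinates with respect to {1, t, …, t^3}.
Write the vectors as columns of a matrix and find a nonzero vector in its null space.
One solution (up to scaling) is (1, 1, 0).

v₁ + v₂ = 0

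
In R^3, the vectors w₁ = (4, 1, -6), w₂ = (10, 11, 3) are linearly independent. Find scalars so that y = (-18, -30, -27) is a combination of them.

Solve the system with w₁, w₂ as columns and y as the right-hand side.
Row-reducing the augmented matrix gives the unique coefficients (c₁, c₂) = (3, -3).

y = 3w₁ - 3w₂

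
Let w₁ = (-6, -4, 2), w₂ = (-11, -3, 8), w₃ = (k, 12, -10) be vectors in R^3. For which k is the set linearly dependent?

k = 22

The set is linearly dependent precisely when det[w₁; w₂; w₃] = 0.
Expanding, det = 572 - 26*k.
Solving 572 - 26*k = 0 yields k = 22.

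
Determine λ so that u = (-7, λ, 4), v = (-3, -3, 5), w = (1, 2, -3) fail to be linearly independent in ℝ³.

The vectors are dependent exactly when the determinant of the matrix with rows u, v, w vanishes.
The determinant works out to -4*λ - 5.
This vanishes exactly when λ = -5/4.

λ = -5/4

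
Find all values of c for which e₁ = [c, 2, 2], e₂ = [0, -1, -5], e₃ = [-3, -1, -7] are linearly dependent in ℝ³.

The set is linearly dependent precisely when det[e₁; e₂; e₃] = 0.
Cofactor expansion gives det = 2*c + 24.
Setting this to zero gives c = -12.

c = -12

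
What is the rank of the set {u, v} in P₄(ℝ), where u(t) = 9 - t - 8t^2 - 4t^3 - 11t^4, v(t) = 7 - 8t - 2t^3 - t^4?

Pass to coordinate vectors with respect to the basis {1, t, …, t^4}.
Form the matrix with u, v as columns and reduce.
There are 2 pivot columns, so rank = 2.

2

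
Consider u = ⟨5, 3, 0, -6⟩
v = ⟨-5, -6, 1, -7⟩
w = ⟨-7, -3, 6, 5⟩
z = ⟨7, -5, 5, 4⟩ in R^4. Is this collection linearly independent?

The matrix [u|v|w|z] has determinant -5267.
A nonzero determinant means the columns are linearly independent.

linearly independent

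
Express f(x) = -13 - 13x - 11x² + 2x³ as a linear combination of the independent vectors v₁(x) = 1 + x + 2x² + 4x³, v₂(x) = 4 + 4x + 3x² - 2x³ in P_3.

f = -v₁ - 3v₂

Take coordinate vectors relative to {1, x, …, x³}.
Solve the system with v₁, v₂ as columns and f as the right-hand side.
Row-reducing the augmented matrix gives the unique coefficients (c₁, c₂) = (-1, -3).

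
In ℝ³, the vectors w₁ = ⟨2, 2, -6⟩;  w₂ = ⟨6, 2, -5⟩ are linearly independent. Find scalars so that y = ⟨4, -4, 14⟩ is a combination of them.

y = -4w₁ + 2w₂

Write y = a₁w₁ + a₂w₂ and equate components.
Row-reducing the augmented matrix gives the unique coefficients (a₁, a₂) = (-4, 2).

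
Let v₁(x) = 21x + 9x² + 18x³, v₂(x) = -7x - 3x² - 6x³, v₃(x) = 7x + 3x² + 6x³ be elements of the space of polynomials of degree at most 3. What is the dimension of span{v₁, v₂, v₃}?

dim = 1

Represent each element by its coordinate vector in ℝ⁴.
Row-reduce the 3×4 matrix with these as rows.
There is 1 pivot column, so rank = 1.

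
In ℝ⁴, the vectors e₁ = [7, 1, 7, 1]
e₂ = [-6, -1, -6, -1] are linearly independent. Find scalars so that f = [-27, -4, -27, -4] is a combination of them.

f = -3e₁ + e₂

Solve the system with e₁, e₂ as columns and f as the right-hand side.
The system has the unique solution (c₁, c₂) = (-3, 1).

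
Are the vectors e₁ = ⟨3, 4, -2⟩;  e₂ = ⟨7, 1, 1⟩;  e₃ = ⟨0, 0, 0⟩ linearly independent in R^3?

linearly dependent

One of the vectors is the zero vector, so the set is linearly dependent.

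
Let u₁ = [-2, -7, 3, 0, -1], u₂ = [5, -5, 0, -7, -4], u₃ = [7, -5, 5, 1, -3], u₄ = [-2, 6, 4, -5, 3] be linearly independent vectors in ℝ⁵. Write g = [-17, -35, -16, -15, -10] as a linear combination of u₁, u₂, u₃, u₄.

Write g = α₁u₁ + … + α₄u₄ and equate components.
Back-substitution yields (α₁, …, α₄) = (4, 3, -4, -2).

g = 4u₁ + 3u₂ - 4u₃ - 2u₄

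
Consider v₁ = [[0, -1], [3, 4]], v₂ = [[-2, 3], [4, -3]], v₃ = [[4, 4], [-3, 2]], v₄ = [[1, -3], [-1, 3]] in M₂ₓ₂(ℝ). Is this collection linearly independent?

Write each element as a coordinate vector in ℝ⁴ using {E₁₁, E₁₂, E₂₁, E₂₂}.
Form the 4×4 matrix with these as columns; its determinant is 63.
A nonzero determinant means the columns are linearly independent.

linearly independent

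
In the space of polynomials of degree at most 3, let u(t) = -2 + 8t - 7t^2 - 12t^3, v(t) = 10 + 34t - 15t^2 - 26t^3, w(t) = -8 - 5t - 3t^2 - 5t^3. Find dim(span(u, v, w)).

2

Pass to coordinate vectors with respect to the basis {1, t, …, t^3}.
Form the matrix with u, v, w as columns and reduce.
There are 2 pivot columns, so rank = 2.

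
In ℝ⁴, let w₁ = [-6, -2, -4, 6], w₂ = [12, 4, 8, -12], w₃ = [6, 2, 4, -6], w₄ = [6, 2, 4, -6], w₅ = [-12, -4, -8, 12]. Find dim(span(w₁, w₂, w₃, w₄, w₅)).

dim = 1

Apply Gaussian elimination to the matrix whose rows are w₁, w₂, w₃, w₄, w₅.
Exactly 1 pivot survives; hence the rank is 1.
(With 5 elements in a 4-dimensional space the rank is at most 4.)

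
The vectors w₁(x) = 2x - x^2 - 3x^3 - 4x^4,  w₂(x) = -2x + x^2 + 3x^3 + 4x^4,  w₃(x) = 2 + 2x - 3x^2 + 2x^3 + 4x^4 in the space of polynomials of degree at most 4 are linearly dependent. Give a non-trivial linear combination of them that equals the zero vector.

Pass to coordinate vectors relative to the basis {1, x, …, x^4}.
Set up α₁w₁ + … + α₃w₃ = 0 and solve the homogeneous system.
The free variable yields coefficients (1, 1, 0) (any nonzero multiple also works).

w₁ + w₂ = 0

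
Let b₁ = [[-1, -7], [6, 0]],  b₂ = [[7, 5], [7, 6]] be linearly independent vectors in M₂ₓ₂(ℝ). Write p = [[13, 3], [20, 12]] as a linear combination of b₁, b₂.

Work in coordinates with respect to the standard basis {E₁₁, E₁₂, E₂₁, E₂₂}.
Since b₁, b₂ are independent, the coefficients expressing p are uniquely determined by a linear system.
Back-substitution yields (α₁, α₂) = (1, 2).

p = b₁ + 2b₂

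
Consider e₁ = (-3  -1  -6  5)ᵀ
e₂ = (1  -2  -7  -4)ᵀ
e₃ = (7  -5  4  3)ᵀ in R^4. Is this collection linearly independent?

linearly independent

Place the vectors as rows of a 3×4 matrix and reduce to echelon form.
The reduction yields 3 nonzero rows, so the rank is 3.
Since rank = 3 (the number of vectors), the set is linearly independent.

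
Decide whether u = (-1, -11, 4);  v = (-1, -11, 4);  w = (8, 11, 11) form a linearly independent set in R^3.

Two of the vectors are equal, giving an immediate dependence.

linearly dependent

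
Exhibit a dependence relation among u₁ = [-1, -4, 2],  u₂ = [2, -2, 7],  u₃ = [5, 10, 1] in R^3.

Solve the homogeneous system with u₁, u₂, u₃ as columns by row-reducing the coefficient matrix.
The free variable yields coefficients (3, -1, 1) (any nonzero multiple also works).

3u₁ - u₂ + u₃ = 0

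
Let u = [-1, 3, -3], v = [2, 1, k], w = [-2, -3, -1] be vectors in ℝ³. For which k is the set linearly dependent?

k = 19/9

Dependence holds iff the 3×3 matrix [u v w] is singular.
Expanding, det = 19 - 9*k.
Setting this to zero gives k = 19/9.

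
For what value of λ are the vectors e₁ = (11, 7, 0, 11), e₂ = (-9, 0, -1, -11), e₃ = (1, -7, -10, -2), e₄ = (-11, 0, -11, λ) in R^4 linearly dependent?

λ = -55/3

Place the vectors as rows of a 4×4 matrix; dependence ⇔ determinant zero.
The determinant works out to -714*λ - 13090.
Setting this to zero gives λ = -55/3.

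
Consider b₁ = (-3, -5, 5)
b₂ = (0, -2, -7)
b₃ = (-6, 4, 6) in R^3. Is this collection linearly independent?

linearly independent

Row-reduce the matrix whose columns are b₁, b₂, b₃.
The reduction yields 3 nonzero rows, so the rank is 3.
Since rank = 3 (the number of vectors), the set is linearly independent.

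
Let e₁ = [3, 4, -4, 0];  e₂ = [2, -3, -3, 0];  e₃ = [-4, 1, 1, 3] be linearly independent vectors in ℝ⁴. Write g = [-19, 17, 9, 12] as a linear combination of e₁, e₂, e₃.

g = e₁ - 3e₂ + 4e₃

Since e₁, e₂, e₃ are independent, the coefficients expressing g are uniquely determined by a linear system.
Row-reducing the augmented matrix gives the unique coefficients (a₁, a₂, a₃) = (1, -3, 4).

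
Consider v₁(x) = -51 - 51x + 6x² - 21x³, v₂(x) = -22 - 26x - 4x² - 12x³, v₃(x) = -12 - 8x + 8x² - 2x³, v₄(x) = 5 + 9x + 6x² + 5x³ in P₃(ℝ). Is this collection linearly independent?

Write each element as a coordinate vector in ℝ⁴ using {1, x, …, x³}.
The matrix [v₁|v₂|v₃|v₄] has determinant 0.
A zero determinant means the columns are linearly dependent.

linearly dependent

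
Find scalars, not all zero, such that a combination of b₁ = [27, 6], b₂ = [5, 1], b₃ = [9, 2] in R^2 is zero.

b₁ - 3b₃ = 0

Row-reduce the matrix with b₁, b₂, b₃ as columns; the null space gives the coefficients.
The free variable yields coefficients (1, 0, -3) (any nonzero multiple also works).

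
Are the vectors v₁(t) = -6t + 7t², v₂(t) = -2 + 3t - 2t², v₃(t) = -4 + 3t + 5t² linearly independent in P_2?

Take coordinates with respect to the standard basis {1, t, t²}.
Row-reduce the matrix whose columns are v₁, v₂, v₃.
The reduction yields 3 nonzero rows, so the rank is 3.
Since rank = 3 (the number of vectors), the set is linearly independent.

linearly independent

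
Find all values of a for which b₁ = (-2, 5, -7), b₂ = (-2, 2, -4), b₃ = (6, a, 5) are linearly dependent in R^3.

a = 1

The set is linearly dependent precisely when det[b₁; b₂; b₃] = 0.
The determinant works out to 6*a - 6.
This vanishes exactly when a = 1.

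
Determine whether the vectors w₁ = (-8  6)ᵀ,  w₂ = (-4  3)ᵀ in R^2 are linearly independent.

linearly dependent

Place the vectors as rows of a 2×2 matrix and reduce to echelon form.
The reduction yields 1 nonzero row, so the rank is 1.
Since rank 1 < 2, the set is linearly dependent.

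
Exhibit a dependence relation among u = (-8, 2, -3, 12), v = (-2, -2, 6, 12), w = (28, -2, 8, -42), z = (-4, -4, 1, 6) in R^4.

Set up α₁u + … + α₄z = 0 and solve the homogeneous system.
The free variable yields coefficients (3, 0, 1, 1) (any nonzero multiple also works).

3u + w + z = 0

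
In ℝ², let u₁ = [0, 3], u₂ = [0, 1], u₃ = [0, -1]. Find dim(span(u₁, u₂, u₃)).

Form the matrix with u₁, u₂, u₃ as columns and reduce.
Exactly 1 pivot survives; hence the rank is 1.
(With 3 elements in a 2-dimensional space the rank is at most 2.)

dim = 1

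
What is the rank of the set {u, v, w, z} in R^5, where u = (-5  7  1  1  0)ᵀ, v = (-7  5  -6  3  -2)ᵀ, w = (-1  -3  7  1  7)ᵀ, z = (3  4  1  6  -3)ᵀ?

rank 4

Apply Gaussian elimination to the matrix whose rows are u, v, w, z.
The echelon form has 4 nonzero rows, so the rank is 4.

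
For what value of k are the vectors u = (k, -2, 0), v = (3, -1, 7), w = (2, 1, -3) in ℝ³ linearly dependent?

Dependence holds iff the 3×3 matrix [u v w] is singular.
Expanding, det = -4*k - 46.
Setting this to zero gives k = -23/2.

k = -23/2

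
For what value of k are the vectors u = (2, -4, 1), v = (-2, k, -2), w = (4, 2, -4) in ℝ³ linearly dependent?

The vectors are dependent exactly when the determinant of the matrix with rows u, v, w vanishes.
Expanding, det = 68 - 12*k.
Solving 68 - 12*k = 0 yields k = 17/3.

k = 17/3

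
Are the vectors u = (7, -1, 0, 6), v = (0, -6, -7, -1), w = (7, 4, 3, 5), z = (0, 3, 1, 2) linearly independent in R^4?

linearly independent

Form the 4×4 matrix with these as columns; its determinant is 371.
A nonzero determinant means the columns are linearly independent.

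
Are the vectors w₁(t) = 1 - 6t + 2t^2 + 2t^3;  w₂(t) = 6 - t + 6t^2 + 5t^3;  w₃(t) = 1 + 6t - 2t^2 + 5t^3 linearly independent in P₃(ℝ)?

linearly independent

Write each element as a coordinate vector in ℝ⁴ using {1, t, …, t^3}.
Place the vectors as rows of a 3×4 matrix and reduce to echelon form.
The reduction yields 3 nonzero rows, so the rank is 3.
Since rank = 3 (the number of vectors), the set is linearly independent.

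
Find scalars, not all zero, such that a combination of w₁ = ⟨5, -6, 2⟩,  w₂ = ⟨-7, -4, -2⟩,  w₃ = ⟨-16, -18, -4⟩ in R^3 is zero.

Solve the homogeneous system with w₁, w₂, w₃ as columns by row-reducing the coefficient matrix.
A generator of the null space is (1, 3, -1).

w₁ + 3w₂ - w₃ = 0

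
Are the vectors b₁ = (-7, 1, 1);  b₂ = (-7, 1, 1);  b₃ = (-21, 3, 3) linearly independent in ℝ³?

Place the vectors as rows of a 3×3 matrix and reduce to echelon form.
The reduction yields 1 nonzero row, so the rank is 1.
Since rank 1 < 3, the set is linearly dependent.

linearly dependent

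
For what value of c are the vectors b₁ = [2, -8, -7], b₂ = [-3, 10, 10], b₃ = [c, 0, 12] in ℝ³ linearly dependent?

c = -24/5

Place the vectors as rows of a 3×3 matrix; dependence ⇔ determinant zero.
Cofactor expansion gives det = -10*c - 48.
Solving -10*c - 48 = 0 yields c = -24/5.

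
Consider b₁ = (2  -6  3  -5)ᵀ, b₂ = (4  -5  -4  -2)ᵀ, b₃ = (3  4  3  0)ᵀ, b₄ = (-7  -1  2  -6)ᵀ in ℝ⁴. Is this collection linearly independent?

linearly independent

The matrix [b₁|b₂|b₃|b₄] has determinant -1557.
A nonzero determinant means the columns are linearly independent.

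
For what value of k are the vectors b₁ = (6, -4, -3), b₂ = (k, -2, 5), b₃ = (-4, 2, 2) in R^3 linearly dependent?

The vectors are dependent exactly when the determinant of the matrix with rows b₁, b₂, b₃ vanishes.
Expanding, det = 2*k + 20.
Solving 2*k + 20 = 0 yields k = -10.

k = -10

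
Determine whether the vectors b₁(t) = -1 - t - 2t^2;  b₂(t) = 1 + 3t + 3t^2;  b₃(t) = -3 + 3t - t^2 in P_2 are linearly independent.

Write each element as a coordinate vector in ℝ³ using {1, t, t^2}.
Place the vectors as rows of a 3×3 matrix and reduce to echelon form.
The reduction yields 3 nonzero rows, so the rank is 3.
Since rank = 3 (the number of vectors), the set is linearly independent.

linearly independent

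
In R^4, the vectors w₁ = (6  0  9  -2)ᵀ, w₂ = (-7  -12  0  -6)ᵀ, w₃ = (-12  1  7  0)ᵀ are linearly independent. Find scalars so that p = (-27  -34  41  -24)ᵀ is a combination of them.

Solve the system with w₁, w₂, w₃ as columns and p as the right-hand side.
The system has the unique solution (a₁, a₂, a₃) = (3, 3, 2).

p = 3w₁ + 3w₂ + 2w₃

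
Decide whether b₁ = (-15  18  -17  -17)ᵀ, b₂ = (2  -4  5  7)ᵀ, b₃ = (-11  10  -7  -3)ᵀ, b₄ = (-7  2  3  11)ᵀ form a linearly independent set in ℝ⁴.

linearly dependent

The matrix [b₁|b₂|b₃|b₄] has determinant 0.
A zero determinant means the columns are linearly dependent.
Indeed b₁ + 2b₂ - b₃ = 0.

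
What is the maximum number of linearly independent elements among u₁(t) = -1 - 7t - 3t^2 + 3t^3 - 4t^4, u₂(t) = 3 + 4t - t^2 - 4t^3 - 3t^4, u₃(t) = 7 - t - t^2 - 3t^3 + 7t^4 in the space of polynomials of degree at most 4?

3

Represent each element by its coordinate vector in ℝ⁵.
Form the matrix with u₁, u₂, u₃ as columns and reduce.
Reduction leaves 3 leading entries, giving rank 3.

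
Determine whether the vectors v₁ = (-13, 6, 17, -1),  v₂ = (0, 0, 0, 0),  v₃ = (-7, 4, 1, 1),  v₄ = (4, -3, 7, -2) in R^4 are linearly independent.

One of the vectors is the zero vector, so the set is linearly dependent.

linearly dependent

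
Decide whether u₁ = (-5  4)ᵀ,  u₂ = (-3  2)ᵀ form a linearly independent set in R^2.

linearly independent

Row-reduce the matrix whose columns are u₁, u₂.
The reduction yields 2 nonzero rows, so the rank is 2.
Since rank = 2 (the number of vectors), the set is linearly independent.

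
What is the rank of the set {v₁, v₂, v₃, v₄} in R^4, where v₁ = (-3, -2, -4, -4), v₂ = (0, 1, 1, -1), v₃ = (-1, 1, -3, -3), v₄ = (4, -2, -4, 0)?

rank 4

Form the matrix with v₁, v₂, v₃, v₄ as columns and reduce.
Exactly 4 pivots survive; hence the rank is 4.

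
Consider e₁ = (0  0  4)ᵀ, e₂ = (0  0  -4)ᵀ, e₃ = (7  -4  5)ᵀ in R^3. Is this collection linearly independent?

The matrix [e₁|e₂|e₃] has determinant 0.
A zero determinant means the columns are linearly dependent.
Indeed e₁ + e₂ = 0.

linearly dependent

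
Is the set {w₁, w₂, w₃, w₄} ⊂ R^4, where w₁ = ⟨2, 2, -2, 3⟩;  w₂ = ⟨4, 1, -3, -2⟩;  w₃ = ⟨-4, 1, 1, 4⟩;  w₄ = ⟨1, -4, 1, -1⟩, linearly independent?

linearly independent

Form the 4×4 matrix with these as columns; its determinant is 80.
A nonzero determinant means the columns are linearly independent.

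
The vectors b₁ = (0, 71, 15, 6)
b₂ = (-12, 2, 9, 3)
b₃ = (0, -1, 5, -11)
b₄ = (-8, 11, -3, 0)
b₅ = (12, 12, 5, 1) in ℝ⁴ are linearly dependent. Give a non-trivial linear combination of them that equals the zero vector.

Write the vectors as columns of a matrix and find a nonzero vector in its null space.
The free variable yields coefficients (1, -1, 0, -3, -3) (any nonzero multiple also works).

b₁ - b₂ - 3b₄ - 3b₅ = 0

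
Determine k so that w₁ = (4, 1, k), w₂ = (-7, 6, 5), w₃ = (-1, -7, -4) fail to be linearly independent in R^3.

k = -1/5

Place the vectors as rows of a 3×3 matrix; dependence ⇔ determinant zero.
The determinant works out to 55*k + 11.
This vanishes exactly when k = -1/5.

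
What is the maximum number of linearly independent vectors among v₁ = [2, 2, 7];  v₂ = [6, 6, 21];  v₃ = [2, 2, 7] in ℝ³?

Put the 3×3 matrix [v₁|v₂|v₃] into echelon form.
Exactly 1 pivot survives; hence the rank is 1.

1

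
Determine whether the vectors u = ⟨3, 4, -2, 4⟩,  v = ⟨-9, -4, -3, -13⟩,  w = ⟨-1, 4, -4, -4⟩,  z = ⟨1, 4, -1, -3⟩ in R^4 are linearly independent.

Row-reduce the matrix whose columns are u, v, w, z.
The reduction yields 3 nonzero rows, so the rank is 3.
Since rank 3 < 4, the set is linearly dependent.

linearly dependent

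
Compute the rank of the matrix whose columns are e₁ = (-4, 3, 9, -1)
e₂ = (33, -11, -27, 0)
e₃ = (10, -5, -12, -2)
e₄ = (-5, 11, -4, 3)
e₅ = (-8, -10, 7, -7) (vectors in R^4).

rank 4

Put the 4×5 matrix [e₁|e₂|e₃|e₄|e₅] into echelon form.
Reduction leaves 4 leading entries, giving rank 4.
(With 5 elements in a 4-dimensional space the rank is at most 4.)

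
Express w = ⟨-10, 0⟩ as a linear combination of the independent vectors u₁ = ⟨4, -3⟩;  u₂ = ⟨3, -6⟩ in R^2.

w = -4u₁ + 2u₂

Solve the system with u₁, u₂ as columns and w as the right-hand side.
The system has the unique solution (α₁, α₂) = (-4, 2).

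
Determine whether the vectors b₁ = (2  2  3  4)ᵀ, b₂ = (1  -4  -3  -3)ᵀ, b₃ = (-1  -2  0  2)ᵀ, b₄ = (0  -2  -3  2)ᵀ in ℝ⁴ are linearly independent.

linearly independent

Place the vectors as rows of a 4×4 matrix and reduce to echelon form.
The reduction yields 4 nonzero rows, so the rank is 4.
Since rank = 4 (the number of vectors), the set is linearly independent.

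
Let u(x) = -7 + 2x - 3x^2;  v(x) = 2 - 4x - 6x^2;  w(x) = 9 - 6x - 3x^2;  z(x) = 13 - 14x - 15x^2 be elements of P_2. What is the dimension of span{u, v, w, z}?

Pass to coordinate vectors with respect to the basis {1, x, x^2}.
Put the 3×4 matrix [u|v|w|z] into echelon form.
The echelon form has 2 nonzero rows, so the rank is 2.
(With 4 elements in a 3-dimensional space the rank is at most 3.)

2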